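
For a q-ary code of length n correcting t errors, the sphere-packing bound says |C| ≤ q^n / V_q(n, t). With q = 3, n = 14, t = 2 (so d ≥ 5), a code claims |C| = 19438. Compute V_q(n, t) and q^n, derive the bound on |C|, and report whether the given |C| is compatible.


V_q(n, t) = 393, q^n = 4782969, Hamming bound = 12170, |C| = 19438 > bound (violated).

Step 1: Compute V_q(n, t) = Σ_{j=0}^2 C(n, j) (q−1)^j.
  j = 0: C(14,0)·(2)^0 = 1·1 = 1.
  j = 1: C(14,1)·(2)^1 = 14·2 = 28.
  j = 2: C(14,2)·(2)^2 = 91·4 = 364.
  V_q(n, t) = 1 + 28 + 364 = 393.
Step 2: q^n = 3^14 = 4782969.
Step 3: Hamming bound ⌊q^n / V_q(n,t)⌋ = ⌊4782969/393⌋ = 12170.
Step 4: Compare |C| = 19438 to 12170: violated.
The claimed |C| lies above the Hamming bound, so no 3-ary code of length 14 with d ≥ 5 can have 19438 codewords.


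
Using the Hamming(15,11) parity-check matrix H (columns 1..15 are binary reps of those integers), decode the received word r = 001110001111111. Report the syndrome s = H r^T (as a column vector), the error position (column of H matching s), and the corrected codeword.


s = (1, 0, 1, 0)^T, error position = 10, corrected codeword c = 001110001011111

Compute s = H r^T mod 2 one row at a time:
  s_1 = 0 + 1 + 1 + 1 + 1 + 1 + 1 + 1 = 7 ≡ 1 (mod 2).
  s_2 = 1 + 1 + 0 + 0 + 1 + 1 + 1 + 1 = 6 ≡ 0 (mod 2).
  s_3 = 0 + 1 + 0 + 0 + 1 + 1 + 1 + 1 = 5 ≡ 1 (mod 2).
  s_4 = 0 + 1 + 1 + 0 + 1 + 1 + 1 + 1 = 6 ≡ 0 (mod 2).
s = (1, 0, 1, 0)^T — this equals column 10 of H (binary 1010), so error is at position 10.
Correct: flip bit 10 of r = 001110001111111 to get c = 001110001011111.


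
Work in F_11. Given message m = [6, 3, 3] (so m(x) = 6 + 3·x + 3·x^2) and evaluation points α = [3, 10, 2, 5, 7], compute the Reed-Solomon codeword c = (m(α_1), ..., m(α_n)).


c = [9, 6, 2, 8, 9]

Message polynomial: m(x) = 6 + 3·x + 3·x^2 (mod 11).
For each evaluation point α_i, compute m(α_i) mod 11:
  α_1 = 3: Horner steps 3 → 1 → 9, so m(3) = 9.
  α_2 = 10: Horner steps 3 → 0 → 6, so m(10) = 6.
  α_3 = 2: Horner steps 3 → 9 → 2, so m(2) = 2.
  α_4 = 5: Horner steps 3 → 7 → 8, so m(5) = 8.
  α_5 = 7: Horner steps 3 → 2 → 9, so m(7) = 9.
Codeword c = [9, 6, 2, 8, 9] ∈ F_11^5.


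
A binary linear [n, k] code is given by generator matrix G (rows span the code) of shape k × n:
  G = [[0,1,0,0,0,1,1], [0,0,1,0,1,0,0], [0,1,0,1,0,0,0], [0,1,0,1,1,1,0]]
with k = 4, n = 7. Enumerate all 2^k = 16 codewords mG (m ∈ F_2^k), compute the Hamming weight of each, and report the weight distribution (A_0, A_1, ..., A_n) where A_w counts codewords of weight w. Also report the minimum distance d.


Weight distribution: A_0 = 1, A_2 = 4, A_3 = 6, A_4 = 3, A_5 = 2. Minimum distance d = 2.

Enumerate all 2^4 = 16 messages m ∈ F_2^4.
For each, compute codeword c = mG in F_2^7, then tally its weight.
  m = 0000 → c = 0000000, weight = 0.
  m = 1000 → c = 0100011, weight = 3.
  m = 0100 → c = 0010100, weight = 2.
  m = 1100 → c = 0110111, weight = 5.
  m = 0010 → c = 0101000, weight = 2.
  m = 1010 → c = 0001011, weight = 3.
  m = 0110 → c = 0111100, weight = 4.
  m = 1110 → c = 0011111, weight = 5.
  m = 0001 → c = 0101110, weight = 4.
  m = 1001 → c = 0001101, weight = 3.
  m = 0101 → c = 0111010, weight = 4.
  m = 1101 → c = 0011001, weight = 3.
  m = 0011 → c = 0000110, weight = 2.
  m = 1011 → c = 0100101, weight = 3.
  m = 0111 → c = 0010010, weight = 2.
  m = 1111 → c = 0110001, weight = 3.
Tally weights:
  weight 0: 1 codewords.
  weight 2: 4 codewords.
  weight 3: 6 codewords.
  weight 4: 3 codewords.
  weight 5: 2 codewords.
Minimum distance d = smallest w > 0 with A_w > 0 = 2.
Sanity: Σ A_w = 16 = 2^4 = 16 ✓.


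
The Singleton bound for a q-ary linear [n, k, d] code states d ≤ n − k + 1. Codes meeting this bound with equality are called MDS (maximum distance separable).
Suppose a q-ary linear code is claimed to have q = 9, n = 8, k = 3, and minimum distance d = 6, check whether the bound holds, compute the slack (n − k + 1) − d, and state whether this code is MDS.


Singleton RHS = n − k + 1 = 6, slack = 0, bound satisfied, MDS.

Singleton bound: d ≤ n − k + 1.
Here n = 8, k = 3, so n − k + 1 = 6.
Given d = 6, check d ≤ 6: YES.
Slack = (n − k + 1) − d = 0.
The code is MDS (slack = 0).
Description: the claimed parameters are [8, 3, 6]_9; such a code would be MDS (meets Singleton bound).


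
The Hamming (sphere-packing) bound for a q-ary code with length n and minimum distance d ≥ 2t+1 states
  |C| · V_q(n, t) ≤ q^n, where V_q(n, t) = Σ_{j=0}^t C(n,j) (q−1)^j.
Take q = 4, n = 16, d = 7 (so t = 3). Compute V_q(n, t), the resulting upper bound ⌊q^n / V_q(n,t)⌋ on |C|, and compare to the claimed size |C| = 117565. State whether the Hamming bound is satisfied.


V_q(n, t) = 16249, q^n = 4294967296, Hamming bound = 264321, |C| = 117565 ≤ bound (satisfied).

Step 1: Compute V_q(n, t) = Σ_{j=0}^3 C(n, j) (q−1)^j.
  j = 0: C(16,0)·(3)^0 = 1·1 = 1.
  j = 1: C(16,1)·(3)^1 = 16·3 = 48.
  j = 2: C(16,2)·(3)^2 = 120·9 = 1080.
  j = 3: C(16,3)·(3)^3 = 560·27 = 15120.
  V_q(n, t) = 1 + 48 + 1080 + 15120 = 16249.
Step 2: q^n = 4^16 = 4294967296.
Step 3: Hamming bound ⌊q^n / V_q(n,t)⌋ = ⌊4294967296/16249⌋ = 264321.
Step 4: Compare |C| = 117565 to 264321: satisfied.
The claimed |C| lies below the Hamming bound.


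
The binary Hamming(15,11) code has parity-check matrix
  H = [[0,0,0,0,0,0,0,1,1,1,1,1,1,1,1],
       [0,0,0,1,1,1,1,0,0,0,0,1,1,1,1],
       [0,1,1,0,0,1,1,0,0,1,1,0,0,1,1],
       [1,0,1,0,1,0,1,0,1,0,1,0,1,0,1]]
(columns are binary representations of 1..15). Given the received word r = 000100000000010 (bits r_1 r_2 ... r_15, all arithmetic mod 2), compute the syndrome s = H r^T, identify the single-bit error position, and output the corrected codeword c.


s = (1, 0, 1, 0)^T, error position = 10, corrected codeword c = 000100000100010

Compute s = H r^T mod 2 one row at a time:
  s_1 = 0 + 0 + 0 + 0 + 0 + 0 + 1 + 0 = 1 ≡ 1 (mod 2).
  s_2 = 1 + 0 + 0 + 0 + 0 + 0 + 1 + 0 = 2 ≡ 0 (mod 2).
  s_3 = 0 + 0 + 0 + 0 + 0 + 0 + 1 + 0 = 1 ≡ 1 (mod 2).
  s_4 = 0 + 0 + 0 + 0 + 0 + 0 + 0 + 0 = 0 ≡ 0 (mod 2).
s = (1, 0, 1, 0)^T — this equals column 10 of H (binary 1010), so error is at position 10.
Correct: flip bit 10 of r = 000100000000010 to get c = 000100000100010.


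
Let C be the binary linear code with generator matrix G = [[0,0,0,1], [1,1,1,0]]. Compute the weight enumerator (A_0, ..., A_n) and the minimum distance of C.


Weight distribution: A_0 = 1, A_1 = 1, A_3 = 1, A_4 = 1. Minimum distance d = 1.

Enumerate all 2^2 = 4 messages m ∈ F_2^2.
For each, compute codeword c = mG in F_2^4, then tally its weight.
  m = 00 → c = 0000, weight = 0.
  m = 10 → c = 0001, weight = 1.
  m = 01 → c = 1110, weight = 3.
  m = 11 → c = 1111, weight = 4.
Tally weights:
  weight 0: 1 codewords.
  weight 1: 1 codewords.
  weight 3: 1 codewords.
  weight 4: 1 codewords.
Minimum distance d = smallest w > 0 with A_w > 0 = 1.
Sanity: Σ A_w = 4 = 2^2 = 4 ✓.


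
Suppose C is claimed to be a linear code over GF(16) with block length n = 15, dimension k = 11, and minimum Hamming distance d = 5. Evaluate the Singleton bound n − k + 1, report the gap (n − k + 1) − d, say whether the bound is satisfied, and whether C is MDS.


Singleton RHS = n − k + 1 = 5, slack = 0, bound satisfied, MDS.

Singleton bound: d ≤ n − k + 1.
Here n = 15, k = 11, so n − k + 1 = 5.
Given d = 5, check d ≤ 5: YES.
Slack = (n − k + 1) − d = 0.
The code is MDS (slack = 0).
Description: the claimed parameters are [15, 11, 5]_16; such a code would be MDS (meets Singleton bound).


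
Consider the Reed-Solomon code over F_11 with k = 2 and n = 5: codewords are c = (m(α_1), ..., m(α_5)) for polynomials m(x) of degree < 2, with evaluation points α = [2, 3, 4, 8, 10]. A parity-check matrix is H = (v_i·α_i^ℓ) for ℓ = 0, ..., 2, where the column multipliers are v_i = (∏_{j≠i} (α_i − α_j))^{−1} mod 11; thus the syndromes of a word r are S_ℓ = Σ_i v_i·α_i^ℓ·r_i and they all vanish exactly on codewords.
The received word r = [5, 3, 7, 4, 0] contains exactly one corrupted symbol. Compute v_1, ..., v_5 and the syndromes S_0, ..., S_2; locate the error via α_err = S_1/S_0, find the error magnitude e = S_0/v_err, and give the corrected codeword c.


S = (7, 6, 2), error at position 3, error magnitude e = 6, c = [5, 3, 1, 4, 0].

Step 1: column multipliers v_i = (∏_{j≠i}(α_i − α_j))^{−1} mod 11.
  i = 1 (α = 2): (2−3)(2−4)(2−8)(2−10) = (−1)·(−2)·(−6)·(−8) = 96 ≡ 8, so v_1 = 8^{−1} = 7 (mod 11).
  i = 2 (α = 3): (3−2)(3−4)(3−8)(3−10) = 1·(−1)·(−5)·(−7) = −35 ≡ 9, so v_2 = 9^{−1} = 5 (mod 11).
  i = 3 (α = 4): (4−2)(4−3)(4−8)(4−10) = 2·1·(−4)·(−6) = 48 ≡ 4, so v_3 = 4^{−1} = 3 (mod 11).
  i = 4 (α = 8): (8−2)(8−3)(8−4)(8−10) = 6·5·4·(−2) = −240 ≡ 2, so v_4 = 2^{−1} = 6 (mod 11).
  i = 5 (α = 10): (10−2)(10−3)(10−4)(10−8) = 8·7·6·2 = 672 ≡ 1, so v_5 = 1^{−1} = 1 (mod 11).
  v = [7, 5, 3, 6, 1].
Step 2: syndromes of r = [5, 3, 7, 4, 0] (all sums mod 11).
  S_0 = Σ v_i r_i = 7·5 + 5·3 + 3·7 + 6·4 + 1·0 = 95 ≡ 7.
  S_1 = Σ v_i α_i r_i = 7·2·5 + 5·3·3 + 3·4·7 + 6·8·4 + 1·10·0 = 391 ≡ 6.
  α_i^2 mod 11 = [4, 9, 5, 9, 1].
  S_2 = Σ v_i α_i^2 r_i = 7·4·5 + 5·9·3 + 3·5·7 + 6·9·4 + 1·1·0 = 596 ≡ 2.
  S = (7, 6, 2) ≠ 0, so r is not a codeword (an error is present).
Step 3: locate the error. For a single error e at position i, S_ℓ = v_i·e·α_i^ℓ, so α_err = S_1/S_0.
  S_0^{−1} = 7^{−1} = 8 (mod 11), so α_err = 6·8 = 48 ≡ 4 = α_3. Error position i = 3.
  Consistency check: S_2/S_1 = 2·2 = 4 ≡ 4 = α_err ✓ (single-error assumption holds).
Step 4: error magnitude e = S_0/v_3 = S_0·∏_{j≠3}(α_3 − α_j) = 7·4 = 28 ≡ 6 (mod 11).
Step 5: correct position 3: c_3 = r_3 − e = 7 − 6 ≡ 1 (mod 11). Hence c = [5, 3, 1, 4, 0].
  Check: interpolating c through the α_i gives m(x) = 9 + 9·x (degree < 2) with m(α_i) = c_i for every i, so c is indeed a codeword.


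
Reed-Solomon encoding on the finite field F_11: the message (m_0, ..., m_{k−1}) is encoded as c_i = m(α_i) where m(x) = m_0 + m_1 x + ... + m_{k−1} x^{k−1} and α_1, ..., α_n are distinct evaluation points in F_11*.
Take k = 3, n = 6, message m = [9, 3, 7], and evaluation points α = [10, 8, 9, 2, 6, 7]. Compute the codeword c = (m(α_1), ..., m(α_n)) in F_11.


c = [2, 8, 9, 10, 4, 10]

Message polynomial: m(x) = 9 + 3·x + 7·x^2 (mod 11).
For each evaluation point α_i, compute m(α_i) mod 11:
  α_1 = 10: Horner steps 7 → 7 → 2, so m(10) = 2.
  α_2 = 8: Horner steps 7 → 4 → 8, so m(8) = 8.
  α_3 = 9: Horner steps 7 → 0 → 9, so m(9) = 9.
  α_4 = 2: Horner steps 7 → 6 → 10, so m(2) = 10.
  α_5 = 6: Horner steps 7 → 1 → 4, so m(6) = 4.
  α_6 = 7: Horner steps 7 → 8 → 10, so m(7) = 10.
Codeword c = [2, 8, 9, 10, 4, 10] ∈ F_11^6.


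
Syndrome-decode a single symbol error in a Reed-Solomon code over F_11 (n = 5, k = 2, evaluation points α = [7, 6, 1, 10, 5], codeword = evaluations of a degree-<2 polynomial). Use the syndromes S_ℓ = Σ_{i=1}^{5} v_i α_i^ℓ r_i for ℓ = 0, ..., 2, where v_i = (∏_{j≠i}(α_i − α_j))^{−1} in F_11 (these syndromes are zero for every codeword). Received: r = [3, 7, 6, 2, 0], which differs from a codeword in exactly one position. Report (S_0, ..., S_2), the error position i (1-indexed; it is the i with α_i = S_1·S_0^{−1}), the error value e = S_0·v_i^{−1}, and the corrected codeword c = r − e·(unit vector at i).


S = (6, 6, 6), error at position 3, error magnitude e = 1, c = [3, 7, 5, 2, 0].

Step 1: column multipliers v_i = (∏_{j≠i}(α_i − α_j))^{−1} mod 11.
  i = 1 (α = 7): (7−6)(7−1)(7−10)(7−5) = 1·6·(−3)·2 = −36 ≡ 8, so v_1 = 8^{−1} = 7 (mod 11).
  i = 2 (α = 6): (6−7)(6−1)(6−10)(6−5) = (−1)·5·(−4)·1 = 20 ≡ 9, so v_2 = 9^{−1} = 5 (mod 11).
  i = 3 (α = 1): (1−7)(1−6)(1−10)(1−5) = (−6)·(−5)·(−9)·(−4) = 1080 ≡ 2, so v_3 = 2^{−1} = 6 (mod 11).
  i = 4 (α = 10): (10−7)(10−6)(10−1)(10−5) = 3·4·9·5 = 540 ≡ 1, so v_4 = 1^{−1} = 1 (mod 11).
  i = 5 (α = 5): (5−7)(5−6)(5−1)(5−10) = (−2)·(−1)·4·(−5) = −40 ≡ 4, so v_5 = 4^{−1} = 3 (mod 11).
  v = [7, 5, 6, 1, 3].
Step 2: syndromes of r = [3, 7, 6, 2, 0] (all sums mod 11).
  S_0 = Σ v_i r_i = 7·3 + 5·7 + 6·6 + 1·2 + 3·0 = 94 ≡ 6.
  S_1 = Σ v_i α_i r_i = 7·7·3 + 5·6·7 + 6·1·6 + 1·10·2 + 3·5·0 = 413 ≡ 6.
  α_i^2 mod 11 = [5, 3, 1, 1, 3].
  S_2 = Σ v_i α_i^2 r_i = 7·5·3 + 5·3·7 + 6·1·6 + 1·1·2 + 3·3·0 = 248 ≡ 6.
  S = (6, 6, 6) ≠ 0, so r is not a codeword (an error is present).
Step 3: locate the error. For a single error e at position i, S_ℓ = v_i·e·α_i^ℓ, so α_err = S_1/S_0.
  S_0^{−1} = 6^{−1} = 2 (mod 11), so α_err = 6·2 = 12 ≡ 1 = α_3. Error position i = 3.
  Consistency check: S_2/S_1 = 6·2 = 12 ≡ 1 = α_err ✓ (single-error assumption holds).
Step 4: error magnitude e = S_0/v_3 = S_0·∏_{j≠3}(α_3 − α_j) = 6·2 = 12 ≡ 1 (mod 11).
Step 5: correct position 3: c_3 = r_3 − e = 6 − 1 ≡ 5 (mod 11). Hence c = [3, 7, 5, 2, 0].
  Check: interpolating c through the α_i gives m(x) = 9 + 7·x (degree < 2) with m(α_i) = c_i for every i, so c is indeed a codeword.


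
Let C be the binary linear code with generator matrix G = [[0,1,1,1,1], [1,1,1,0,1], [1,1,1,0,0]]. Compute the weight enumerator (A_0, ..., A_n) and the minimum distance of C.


Weight distribution: A_0 = 1, A_1 = 1, A_2 = 1, A_3 = 3, A_4 = 2. Minimum distance d = 1.

Enumerate all 2^3 = 8 messages m ∈ F_2^3.
For each, compute codeword c = mG in F_2^5, then tally its weight.
  m = 000 → c = 00000, weight = 0.
  m = 100 → c = 01111, weight = 4.
  m = 010 → c = 11101, weight = 4.
  m = 110 → c = 10010, weight = 2.
  m = 001 → c = 11100, weight = 3.
  m = 101 → c = 10011, weight = 3.
  m = 011 → c = 00001, weight = 1.
  m = 111 → c = 01110, weight = 3.
Tally weights:
  weight 0: 1 codewords.
  weight 1: 1 codewords.
  weight 2: 1 codewords.
  weight 3: 3 codewords.
  weight 4: 2 codewords.
Minimum distance d = smallest w > 0 with A_w > 0 = 1.
Sanity: Σ A_w = 8 = 2^3 = 8 ✓.


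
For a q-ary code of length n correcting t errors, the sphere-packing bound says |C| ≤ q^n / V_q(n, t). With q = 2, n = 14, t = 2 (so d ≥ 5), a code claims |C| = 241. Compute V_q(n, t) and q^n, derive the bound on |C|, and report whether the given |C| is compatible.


V_q(n, t) = 106, q^n = 16384, Hamming bound = 154, |C| = 241 > bound (violated).

Step 1: Compute V_q(n, t) = Σ_{j=0}^2 C(n, j) (q−1)^j.
  j = 0: C(14,0)·(1)^0 = 1·1 = 1.
  j = 1: C(14,1)·(1)^1 = 14·1 = 14.
  j = 2: C(14,2)·(1)^2 = 91·1 = 91.
  V_q(n, t) = 1 + 14 + 91 = 106.
Step 2: q^n = 2^14 = 16384.
Step 3: Hamming bound ⌊q^n / V_q(n,t)⌋ = ⌊16384/106⌋ = 154.
Step 4: Compare |C| = 241 to 154: violated.
The claimed |C| lies above the Hamming bound, so no 2-ary code of length 14 with d ≥ 5 can have 241 codewords.


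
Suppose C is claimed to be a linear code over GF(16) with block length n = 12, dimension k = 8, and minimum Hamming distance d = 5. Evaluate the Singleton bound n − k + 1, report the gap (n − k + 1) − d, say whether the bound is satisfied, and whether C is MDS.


Singleton RHS = n − k + 1 = 5, slack = 0, bound satisfied, MDS.

Singleton bound: d ≤ n − k + 1.
Here n = 12, k = 8, so n − k + 1 = 5.
Given d = 5, check d ≤ 5: YES.
Slack = (n − k + 1) − d = 0.
The code is MDS (slack = 0).
Description: the claimed parameters are [12, 8, 5]_16; such a code would be MDS (meets Singleton bound).


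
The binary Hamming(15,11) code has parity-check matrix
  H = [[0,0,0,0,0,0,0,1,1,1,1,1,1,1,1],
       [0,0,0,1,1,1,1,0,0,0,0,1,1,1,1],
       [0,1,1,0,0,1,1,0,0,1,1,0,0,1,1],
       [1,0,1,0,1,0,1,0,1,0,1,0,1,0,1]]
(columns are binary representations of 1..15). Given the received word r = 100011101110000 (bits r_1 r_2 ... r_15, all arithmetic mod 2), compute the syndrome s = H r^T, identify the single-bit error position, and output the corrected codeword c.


s = (1, 1, 0, 1)^T, error position = 13, corrected codeword c = 100011101110100

Compute s = H r^T mod 2 one row at a time:
  s_1 = 0 + 1 + 1 + 1 + 0 + 0 + 0 + 0 = 3 ≡ 1 (mod 2).
  s_2 = 0 + 1 + 1 + 1 + 0 + 0 + 0 + 0 = 3 ≡ 1 (mod 2).
  s_3 = 0 + 0 + 1 + 1 + 1 + 1 + 0 + 0 = 4 ≡ 0 (mod 2).
  s_4 = 1 + 0 + 1 + 1 + 1 + 1 + 0 + 0 = 5 ≡ 1 (mod 2).
s = (1, 1, 0, 1)^T — this equals column 13 of H (binary 1101), so error is at position 13.
Correct: flip bit 13 of r = 100011101110000 to get c = 100011101110100.


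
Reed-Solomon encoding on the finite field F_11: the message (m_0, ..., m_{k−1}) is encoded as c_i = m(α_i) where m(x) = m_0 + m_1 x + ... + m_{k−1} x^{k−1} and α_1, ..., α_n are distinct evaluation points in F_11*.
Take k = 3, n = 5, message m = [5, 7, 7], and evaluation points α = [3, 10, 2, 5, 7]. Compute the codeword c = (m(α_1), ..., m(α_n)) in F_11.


c = [1, 5, 3, 6, 1]

Message polynomial: m(x) = 5 + 7·x + 7·x^2 (mod 11).
For each evaluation point α_i, compute m(α_i) mod 11:
  α_1 = 3: Horner steps 7 → 6 → 1, so m(3) = 1.
  α_2 = 10: Horner steps 7 → 0 → 5, so m(10) = 5.
  α_3 = 2: Horner steps 7 → 10 → 3, so m(2) = 3.
  α_4 = 5: Horner steps 7 → 9 → 6, so m(5) = 6.
  α_5 = 7: Horner steps 7 → 1 → 1, so m(7) = 1.
Codeword c = [1, 5, 3, 6, 1] ∈ F_11^5.


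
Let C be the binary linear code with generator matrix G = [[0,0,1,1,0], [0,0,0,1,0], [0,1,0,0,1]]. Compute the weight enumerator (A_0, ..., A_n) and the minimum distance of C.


Weight distribution: A_0 = 1, A_1 = 2, A_2 = 2, A_3 = 2, A_4 = 1. Minimum distance d = 1.

Enumerate all 2^3 = 8 messages m ∈ F_2^3.
For each, compute codeword c = mG in F_2^5, then tally its weight.
  m = 000 → c = 00000, weight = 0.
  m = 100 → c = 00110, weight = 2.
  m = 010 → c = 00010, weight = 1.
  m = 110 → c = 00100, weight = 1.
  m = 001 → c = 01001, weight = 2.
  m = 101 → c = 01111, weight = 4.
  m = 011 → c = 01011, weight = 3.
  m = 111 → c = 01101, weight = 3.
Tally weights:
  weight 0: 1 codewords.
  weight 1: 2 codewords.
  weight 2: 2 codewords.
  weight 3: 2 codewords.
  weight 4: 1 codewords.
Minimum distance d = smallest w > 0 with A_w > 0 = 1.
Sanity: Σ A_w = 8 = 2^3 = 8 ✓.


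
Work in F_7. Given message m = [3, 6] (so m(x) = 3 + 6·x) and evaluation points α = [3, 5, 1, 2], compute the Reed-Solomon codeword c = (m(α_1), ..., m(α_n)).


c = [0, 5, 2, 1]

Message polynomial: m(x) = 3 + 6·x (mod 7).
For each evaluation point α_i, compute m(α_i) mod 7:
  α_1 = 3: Horner steps 6 → 0, so m(3) = 0.
  α_2 = 5: Horner steps 6 → 5, so m(5) = 5.
  α_3 = 1: Horner steps 6 → 2, so m(1) = 2.
  α_4 = 2: Horner steps 6 → 1, so m(2) = 1.
Codeword c = [0, 5, 2, 1] ∈ F_7^4.


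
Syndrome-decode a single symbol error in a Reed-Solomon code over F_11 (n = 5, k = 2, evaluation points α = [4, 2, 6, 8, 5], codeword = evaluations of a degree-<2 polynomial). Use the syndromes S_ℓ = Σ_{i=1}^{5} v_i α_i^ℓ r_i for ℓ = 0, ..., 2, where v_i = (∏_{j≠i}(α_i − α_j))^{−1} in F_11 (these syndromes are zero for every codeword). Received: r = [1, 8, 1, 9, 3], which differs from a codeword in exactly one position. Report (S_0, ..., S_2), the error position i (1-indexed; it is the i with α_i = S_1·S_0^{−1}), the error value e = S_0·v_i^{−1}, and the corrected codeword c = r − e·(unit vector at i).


S = (3, 7, 9), error at position 3, error magnitude e = 7, c = [1, 8, 5, 9, 3].

Step 1: column multipliers v_i = (∏_{j≠i}(α_i − α_j))^{−1} mod 11.
  i = 1 (α = 4): (4−2)(4−6)(4−8)(4−5) = 2·(−2)·(−4)·(−1) = −16 ≡ 6, so v_1 = 6^{−1} = 2 (mod 11).
  i = 2 (α = 2): (2−4)(2−6)(2−8)(2−5) = (−2)·(−4)·(−6)·(−3) = 144 ≡ 1, so v_2 = 1^{−1} = 1 (mod 11).
  i = 3 (α = 6): (6−4)(6−2)(6−8)(6−5) = 2·4·(−2)·1 = −16 ≡ 6, so v_3 = 6^{−1} = 2 (mod 11).
  i = 4 (α = 8): (8−4)(8−2)(8−6)(8−5) = 4·6·2·3 = 144 ≡ 1, so v_4 = 1^{−1} = 1 (mod 11).
  i = 5 (α = 5): (5−4)(5−2)(5−6)(5−8) = 1·3·(−1)·(−3) = 9 ≡ 9, so v_5 = 9^{−1} = 5 (mod 11).
  v = [2, 1, 2, 1, 5].
Step 2: syndromes of r = [1, 8, 1, 9, 3] (all sums mod 11).
  S_0 = Σ v_i r_i = 2·1 + 1·8 + 2·1 + 1·9 + 5·3 = 36 ≡ 3.
  S_1 = Σ v_i α_i r_i = 2·4·1 + 1·2·8 + 2·6·1 + 1·8·9 + 5·5·3 = 183 ≡ 7.
  α_i^2 mod 11 = [5, 4, 3, 9, 3].
  S_2 = Σ v_i α_i^2 r_i = 2·5·1 + 1·4·8 + 2·3·1 + 1·9·9 + 5·3·3 = 174 ≡ 9.
  S = (3, 7, 9) ≠ 0, so r is not a codeword (an error is present).
Step 3: locate the error. For a single error e at position i, S_ℓ = v_i·e·α_i^ℓ, so α_err = S_1/S_0.
  S_0^{−1} = 3^{−1} = 4 (mod 11), so α_err = 7·4 = 28 ≡ 6 = α_3. Error position i = 3.
  Consistency check: S_2/S_1 = 9·8 = 72 ≡ 6 = α_err ✓ (single-error assumption holds).
Step 4: error magnitude e = S_0/v_3 = S_0·∏_{j≠3}(α_3 − α_j) = 3·6 = 18 ≡ 7 (mod 11).
Step 5: correct position 3: c_3 = r_3 − e = 1 − 7 ≡ 5 (mod 11). Hence c = [1, 8, 5, 9, 3].
  Check: interpolating c through the α_i gives m(x) = 4 + 2·x (degree < 2) with m(α_i) = c_i for every i, so c is indeed a codeword.


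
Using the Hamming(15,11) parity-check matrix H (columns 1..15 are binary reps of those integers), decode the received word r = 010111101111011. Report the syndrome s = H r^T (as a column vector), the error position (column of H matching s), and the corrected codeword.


s = (0, 1, 1, 1)^T, error position = 7, corrected codeword c = 010111001111011

Compute s = H r^T mod 2 one row at a time:
  s_1 = 0 + 1 + 1 + 1 + 1 + 0 + 1 + 1 = 6 ≡ 0 (mod 2).
  s_2 = 1 + 1 + 1 + 1 + 1 + 0 + 1 + 1 = 7 ≡ 1 (mod 2).
  s_3 = 1 + 0 + 1 + 1 + 1 + 1 + 1 + 1 = 7 ≡ 1 (mod 2).
  s_4 = 0 + 0 + 1 + 1 + 1 + 1 + 0 + 1 = 5 ≡ 1 (mod 2).
s = (0, 1, 1, 1)^T — this equals column 7 of H (binary 0111), so error is at position 7.
Correct: flip bit 7 of r = 010111101111011 to get c = 010111001111011.


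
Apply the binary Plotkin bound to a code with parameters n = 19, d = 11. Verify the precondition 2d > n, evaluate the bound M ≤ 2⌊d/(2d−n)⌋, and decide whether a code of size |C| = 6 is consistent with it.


Plotkin bound M ≤ 6; given |C| = 6 ≤ bound (satisfied).

Check applicability: 2d = 22, n = 19.
2d − n = 3 > 0, so Plotkin applies.
Compute d/(2d−n) = 11/3 ≈ 3.6667.
⌊d/(2d−n)⌋ = 3.
Plotkin bound: M ≤ 2·3 = 6.
Given |C| = 6, check: satisfied.
This |C| is at the Plotkin bound.


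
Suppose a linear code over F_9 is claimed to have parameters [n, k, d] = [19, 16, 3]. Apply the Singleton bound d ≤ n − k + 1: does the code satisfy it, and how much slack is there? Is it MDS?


Singleton RHS = n − k + 1 = 4, slack = 1, bound satisfied, not MDS.

Singleton bound: d ≤ n − k + 1.
Here n = 19, k = 16, so n − k + 1 = 4.
Given d = 3, check d ≤ 4: YES.
Slack = (n − k + 1) − d = 1.
The code is NOT MDS (slack = 1 > 0).
Description: the claimed parameters are [19, 16, 3]_9; such a code would be non-MDS.


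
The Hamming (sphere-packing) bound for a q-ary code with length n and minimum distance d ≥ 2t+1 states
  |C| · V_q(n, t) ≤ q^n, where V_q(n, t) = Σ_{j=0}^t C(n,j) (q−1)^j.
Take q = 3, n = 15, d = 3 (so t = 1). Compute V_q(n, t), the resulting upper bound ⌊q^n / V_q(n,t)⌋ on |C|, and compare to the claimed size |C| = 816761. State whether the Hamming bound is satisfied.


V_q(n, t) = 31, q^n = 14348907, Hamming bound = 462867, |C| = 816761 > bound (violated).

Step 1: Compute V_q(n, t) = Σ_{j=0}^1 C(n, j) (q−1)^j.
  j = 0: C(15,0)·(2)^0 = 1·1 = 1.
  j = 1: C(15,1)·(2)^1 = 15·2 = 30.
  V_q(n, t) = 1 + 30 = 31.
Step 2: q^n = 3^15 = 14348907.
Step 3: Hamming bound ⌊q^n / V_q(n,t)⌋ = ⌊14348907/31⌋ = 462867.
Step 4: Compare |C| = 816761 to 462867: violated.
The claimed |C| lies above the Hamming bound, so no 3-ary code of length 15 with d ≥ 3 can have 816761 codewords.


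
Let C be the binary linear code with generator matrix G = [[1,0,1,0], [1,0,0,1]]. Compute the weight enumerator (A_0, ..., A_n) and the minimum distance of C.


Weight distribution: A_0 = 1, A_2 = 3. Minimum distance d = 2.

Enumerate all 2^2 = 4 messages m ∈ F_2^2.
For each, compute codeword c = mG in F_2^4, then tally its weight.
  m = 00 → c = 0000, weight = 0.
  m = 10 → c = 1010, weight = 2.
  m = 01 → c = 1001, weight = 2.
  m = 11 → c = 0011, weight = 2.
Tally weights:
  weight 0: 1 codewords.
  weight 2: 3 codewords.
Minimum distance d = smallest w > 0 with A_w > 0 = 2.
Sanity: Σ A_w = 4 = 2^2 = 4 ✓.


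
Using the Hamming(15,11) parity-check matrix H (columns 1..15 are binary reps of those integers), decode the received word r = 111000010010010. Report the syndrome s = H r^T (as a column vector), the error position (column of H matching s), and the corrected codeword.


s = (1, 1, 0, 1)^T, error position = 13, corrected codeword c = 111000010010110

Compute s = H r^T mod 2 one row at a time:
  s_1 = 1 + 0 + 0 + 1 + 0 + 0 + 1 + 0 = 3 ≡ 1 (mod 2).
  s_2 = 0 + 0 + 0 + 0 + 0 + 0 + 1 + 0 = 1 ≡ 1 (mod 2).
  s_3 = 1 + 1 + 0 + 0 + 0 + 1 + 1 + 0 = 4 ≡ 0 (mod 2).
  s_4 = 1 + 1 + 0 + 0 + 0 + 1 + 0 + 0 = 3 ≡ 1 (mod 2).
s = (1, 1, 0, 1)^T — this equals column 13 of H (binary 1101), so error is at position 13.
Correct: flip bit 13 of r = 111000010010010 to get c = 111000010010110.


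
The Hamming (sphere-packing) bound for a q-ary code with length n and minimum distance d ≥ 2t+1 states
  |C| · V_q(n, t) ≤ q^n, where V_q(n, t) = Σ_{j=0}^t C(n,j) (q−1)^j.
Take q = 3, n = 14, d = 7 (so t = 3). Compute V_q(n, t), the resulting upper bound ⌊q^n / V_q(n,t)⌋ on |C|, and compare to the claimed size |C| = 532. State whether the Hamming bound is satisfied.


V_q(n, t) = 3305, q^n = 4782969, Hamming bound = 1447, |C| = 532 ≤ bound (satisfied).

Step 1: Compute V_q(n, t) = Σ_{j=0}^3 C(n, j) (q−1)^j.
  j = 0: C(14,0)·(2)^0 = 1·1 = 1.
  j = 1: C(14,1)·(2)^1 = 14·2 = 28.
  j = 2: C(14,2)·(2)^2 = 91·4 = 364.
  j = 3: C(14,3)·(2)^3 = 364·8 = 2912.
  V_q(n, t) = 1 + 28 + 364 + 2912 = 3305.
Step 2: q^n = 3^14 = 4782969.
Step 3: Hamming bound ⌊q^n / V_q(n,t)⌋ = ⌊4782969/3305⌋ = 1447.
Step 4: Compare |C| = 532 to 1447: satisfied.
The claimed |C| lies below the Hamming bound.


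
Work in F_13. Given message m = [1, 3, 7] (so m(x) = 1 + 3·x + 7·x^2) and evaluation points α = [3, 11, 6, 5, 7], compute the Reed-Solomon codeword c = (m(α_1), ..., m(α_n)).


c = [8, 10, 11, 9, 1]

Message polynomial: m(x) = 1 + 3·x + 7·x^2 (mod 13).
For each evaluation point α_i, compute m(α_i) mod 13:
  α_1 = 3: Horner steps 7 → 11 → 8, so m(3) = 8.
  α_2 = 11: Horner steps 7 → 2 → 10, so m(11) = 10.
  α_3 = 6: Horner steps 7 → 6 → 11, so m(6) = 11.
  α_4 = 5: Horner steps 7 → 12 → 9, so m(5) = 9.
  α_5 = 7: Horner steps 7 → 0 → 1, so m(7) = 1.
Codeword c = [8, 10, 11, 9, 1] ∈ F_13^5.


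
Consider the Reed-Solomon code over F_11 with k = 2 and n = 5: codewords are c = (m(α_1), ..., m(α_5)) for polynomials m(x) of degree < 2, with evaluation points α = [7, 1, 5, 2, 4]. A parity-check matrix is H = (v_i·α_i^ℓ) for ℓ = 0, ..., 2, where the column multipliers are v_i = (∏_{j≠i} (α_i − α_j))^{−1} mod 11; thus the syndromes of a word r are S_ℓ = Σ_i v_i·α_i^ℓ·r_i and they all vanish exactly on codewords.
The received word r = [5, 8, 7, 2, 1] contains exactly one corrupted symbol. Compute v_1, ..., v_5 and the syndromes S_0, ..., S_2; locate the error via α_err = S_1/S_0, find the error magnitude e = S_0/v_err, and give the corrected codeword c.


S = (5, 3, 4), error at position 3, error magnitude e = 1, c = [5, 8, 6, 2, 1].

Step 1: column multipliers v_i = (∏_{j≠i}(α_i − α_j))^{−1} mod 11.
  i = 1 (α = 7): (7−1)(7−5)(7−2)(7−4) = 6·2·5·3 = 180 ≡ 4, so v_1 = 4^{−1} = 3 (mod 11).
  i = 2 (α = 1): (1−7)(1−5)(1−2)(1−4) = (−6)·(−4)·(−1)·(−3) = 72 ≡ 6, so v_2 = 6^{−1} = 2 (mod 11).
  i = 3 (α = 5): (5−7)(5−1)(5−2)(5−4) = (−2)·4·3·1 = −24 ≡ 9, so v_3 = 9^{−1} = 5 (mod 11).
  i = 4 (α = 2): (2−7)(2−1)(2−5)(2−4) = (−5)·1·(−3)·(−2) = −30 ≡ 3, so v_4 = 3^{−1} = 4 (mod 11).
  i = 5 (α = 4): (4−7)(4−1)(4−5)(4−2) = (−3)·3·(−1)·2 = 18 ≡ 7, so v_5 = 7^{−1} = 8 (mod 11).
  v = [3, 2, 5, 4, 8].
Step 2: syndromes of r = [5, 8, 7, 2, 1] (all sums mod 11).
  S_0 = Σ v_i r_i = 3·5 + 2·8 + 5·7 + 4·2 + 8·1 = 82 ≡ 5.
  S_1 = Σ v_i α_i r_i = 3·7·5 + 2·1·8 + 5·5·7 + 4·2·2 + 8·4·1 = 344 ≡ 3.
  α_i^2 mod 11 = [5, 1, 3, 4, 5].
  S_2 = Σ v_i α_i^2 r_i = 3·5·5 + 2·1·8 + 5·3·7 + 4·4·2 + 8·5·1 = 268 ≡ 4.
  S = (5, 3, 4) ≠ 0, so r is not a codeword (an error is present).
Step 3: locate the error. For a single error e at position i, S_ℓ = v_i·e·α_i^ℓ, so α_err = S_1/S_0.
  S_0^{−1} = 5^{−1} = 9 (mod 11), so α_err = 3·9 = 27 ≡ 5 = α_3. Error position i = 3.
  Consistency check: S_2/S_1 = 4·4 = 16 ≡ 5 = α_err ✓ (single-error assumption holds).
Step 4: error magnitude e = S_0/v_3 = S_0·∏_{j≠3}(α_3 − α_j) = 5·9 = 45 ≡ 1 (mod 11).
Step 5: correct position 3: c_3 = r_3 − e = 7 − 1 ≡ 6 (mod 11). Hence c = [5, 8, 6, 2, 1].
  Check: interpolating c through the α_i gives m(x) = 3 + 5·x (degree < 2) with m(α_i) = c_i for every i, so c is indeed a codeword.


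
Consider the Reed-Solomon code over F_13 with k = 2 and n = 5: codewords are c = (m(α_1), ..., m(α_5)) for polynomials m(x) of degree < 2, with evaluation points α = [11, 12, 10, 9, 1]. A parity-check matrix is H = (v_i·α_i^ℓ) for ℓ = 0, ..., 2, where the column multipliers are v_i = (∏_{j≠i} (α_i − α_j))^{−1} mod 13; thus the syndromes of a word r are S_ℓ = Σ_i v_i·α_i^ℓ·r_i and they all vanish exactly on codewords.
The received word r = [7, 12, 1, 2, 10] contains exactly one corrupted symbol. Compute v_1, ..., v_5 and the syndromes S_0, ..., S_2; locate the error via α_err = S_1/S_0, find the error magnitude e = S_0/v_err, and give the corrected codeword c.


S = (12, 2, 9), error at position 1, error magnitude e = 7, c = [0, 12, 1, 2, 10].

Step 1: column multipliers v_i = (∏_{j≠i}(α_i − α_j))^{−1} mod 13.
  i = 1 (α = 11): (11−12)(11−10)(11−9)(11−1) = (−1)·1·2·10 = −20 ≡ 6, so v_1 = 6^{−1} = 11 (mod 13).
  i = 2 (α = 12): (12−11)(12−10)(12−9)(12−1) = 1·2·3·11 = 66 ≡ 1, so v_2 = 1^{−1} = 1 (mod 13).
  i = 3 (α = 10): (10−11)(10−12)(10−9)(10−1) = (−1)·(−2)·1·9 = 18 ≡ 5, so v_3 = 5^{−1} = 8 (mod 13).
  i = 4 (α = 9): (9−11)(9−12)(9−10)(9−1) = (−2)·(−3)·(−1)·8 = −48 ≡ 4, so v_4 = 4^{−1} = 10 (mod 13).
  i = 5 (α = 1): (1−11)(1−12)(1−10)(1−9) = (−10)·(−11)·(−9)·(−8) = 7920 ≡ 3, so v_5 = 3^{−1} = 9 (mod 13).
  v = [11, 1, 8, 10, 9].
Step 2: syndromes of r = [7, 12, 1, 2, 10] (all sums mod 13).
  S_0 = Σ v_i r_i = 11·7 + 1·12 + 8·1 + 10·2 + 9·10 = 207 ≡ 12.
  S_1 = Σ v_i α_i r_i = 11·11·7 + 1·12·12 + 8·10·1 + 10·9·2 + 9·1·10 = 1341 ≡ 2.
  α_i^2 mod 13 = [4, 1, 9, 3, 1].
  S_2 = Σ v_i α_i^2 r_i = 11·4·7 + 1·1·12 + 8·9·1 + 10·3·2 + 9·1·10 = 542 ≡ 9.
  S = (12, 2, 9) ≠ 0, so r is not a codeword (an error is present).
Step 3: locate the error. For a single error e at position i, S_ℓ = v_i·e·α_i^ℓ, so α_err = S_1/S_0.
  S_0^{−1} = 12^{−1} = 12 (mod 13), so α_err = 2·12 = 24 ≡ 11 = α_1. Error position i = 1.
  Consistency check: S_2/S_1 = 9·7 = 63 ≡ 11 = α_err ✓ (single-error assumption holds).
Step 4: error magnitude e = S_0/v_1 = S_0·∏_{j≠1}(α_1 − α_j) = 12·6 = 72 ≡ 7 (mod 13).
Step 5: correct position 1: c_1 = r_1 − e = 7 − 7 ≡ 0 (mod 13). Hence c = [0, 12, 1, 2, 10].
  Check: interpolating c through the α_i gives m(x) = 11 + 12·x (degree < 2) with m(α_i) = c_i for every i, so c is indeed a codeword.


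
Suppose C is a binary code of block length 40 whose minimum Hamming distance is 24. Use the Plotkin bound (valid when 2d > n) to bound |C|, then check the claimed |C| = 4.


Plotkin bound M ≤ 6; given |C| = 4 ≤ bound (satisfied).

Check applicability: 2d = 48, n = 40.
2d − n = 8 > 0, so Plotkin applies.
Compute d/(2d−n) = 24/8 ≈ 3.0000.
⌊d/(2d−n)⌋ = 3.
Plotkin bound: M ≤ 2·3 = 6.
Given |C| = 4, check: satisfied.
This |C| is below the Plotkin bound.


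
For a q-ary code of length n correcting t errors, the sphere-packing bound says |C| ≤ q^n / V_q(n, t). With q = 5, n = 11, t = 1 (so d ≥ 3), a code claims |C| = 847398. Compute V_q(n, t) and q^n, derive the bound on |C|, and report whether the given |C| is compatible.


V_q(n, t) = 45, q^n = 48828125, Hamming bound = 1085069, |C| = 847398 ≤ bound (satisfied).

Step 1: Compute V_q(n, t) = Σ_{j=0}^1 C(n, j) (q−1)^j.
  j = 0: C(11,0)·(4)^0 = 1·1 = 1.
  j = 1: C(11,1)·(4)^1 = 11·4 = 44.
  V_q(n, t) = 1 + 44 = 45.
Step 2: q^n = 5^11 = 48828125.
Step 3: Hamming bound ⌊q^n / V_q(n,t)⌋ = ⌊48828125/45⌋ = 1085069.
Step 4: Compare |C| = 847398 to 1085069: satisfied.
The claimed |C| lies below the Hamming bound.


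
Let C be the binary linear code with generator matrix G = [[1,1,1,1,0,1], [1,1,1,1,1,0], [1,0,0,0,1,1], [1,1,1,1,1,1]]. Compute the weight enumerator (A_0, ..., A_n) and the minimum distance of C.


Weight distribution: A_0 = 1, A_1 = 3, A_2 = 3, A_3 = 2, A_4 = 3, A_5 = 3, A_6 = 1. Minimum distance d = 1.

Enumerate all 2^4 = 16 messages m ∈ F_2^4.
For each, compute codeword c = mG in F_2^6, then tally its weight.
  m = 0000 → c = 000000, weight = 0.
  m = 1000 → c = 111101, weight = 5.
  m = 0100 → c = 111110, weight = 5.
  m = 1100 → c = 000011, weight = 2.
  m = 0010 → c = 100011, weight = 3.
  m = 1010 → c = 011110, weight = 4.
  m = 0110 → c = 011101, weight = 4.
  m = 1110 → c = 100000, weight = 1.
  m = 0001 → c = 111111, weight = 6.
  m = 1001 → c = 000010, weight = 1.
  m = 0101 → c = 000001, weight = 1.
  m = 1101 → c = 111100, weight = 4.
  m = 0011 → c = 011100, weight = 3.
  m = 1011 → c = 100001, weight = 2.
  m = 0111 → c = 100010, weight = 2.
  m = 1111 → c = 011111, weight = 5.
Tally weights:
  weight 0: 1 codewords.
  weight 1: 3 codewords.
  weight 2: 3 codewords.
  weight 3: 2 codewords.
  weight 4: 3 codewords.
  weight 5: 3 codewords.
  weight 6: 1 codewords.
Minimum distance d = smallest w > 0 with A_w > 0 = 1.
Sanity: Σ A_w = 16 = 2^4 = 16 ✓.


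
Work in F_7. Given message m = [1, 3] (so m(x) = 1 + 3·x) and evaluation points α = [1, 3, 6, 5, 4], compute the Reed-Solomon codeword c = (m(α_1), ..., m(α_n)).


c = [4, 3, 5, 2, 6]

Message polynomial: m(x) = 1 + 3·x (mod 7).
For each evaluation point α_i, compute m(α_i) mod 7:
  α_1 = 1: Horner steps 3 → 4, so m(1) = 4.
  α_2 = 3: Horner steps 3 → 3, so m(3) = 3.
  α_3 = 6: Horner steps 3 → 5, so m(6) = 5.
  α_4 = 5: Horner steps 3 → 2, so m(5) = 2.
  α_5 = 4: Horner steps 3 → 6, so m(4) = 6.
Codeword c = [4, 3, 5, 2, 6] ∈ F_7^5.


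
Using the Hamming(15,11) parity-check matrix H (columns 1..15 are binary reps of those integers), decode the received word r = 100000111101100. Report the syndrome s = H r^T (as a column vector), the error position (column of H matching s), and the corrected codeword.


s = (1, 1, 0, 0)^T, error position = 12, corrected codeword c = 100000111100100

Compute s = H r^T mod 2 one row at a time:
  s_1 = 1 + 1 + 1 + 0 + 1 + 1 + 0 + 0 = 5 ≡ 1 (mod 2).
  s_2 = 0 + 0 + 0 + 1 + 1 + 1 + 0 + 0 = 3 ≡ 1 (mod 2).
  s_3 = 0 + 0 + 0 + 1 + 1 + 0 + 0 + 0 = 2 ≡ 0 (mod 2).
  s_4 = 1 + 0 + 0 + 1 + 1 + 0 + 1 + 0 = 4 ≡ 0 (mod 2).
s = (1, 1, 0, 0)^T — this equals column 12 of H (binary 1100), so error is at position 12.
Correct: flip bit 12 of r = 100000111101100 to get c = 100000111100100.


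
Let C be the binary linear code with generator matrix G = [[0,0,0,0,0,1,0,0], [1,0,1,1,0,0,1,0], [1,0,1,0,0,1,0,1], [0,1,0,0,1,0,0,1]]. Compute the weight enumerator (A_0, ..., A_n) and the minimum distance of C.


Weight distribution: A_0 = 1, A_1 = 1, A_3 = 3, A_4 = 6, A_5 = 3, A_7 = 1, A_8 = 1. Minimum distance d = 1.

Enumerate all 2^4 = 16 messages m ∈ F_2^4.
For each, compute codeword c = mG in F_2^8, then tally its weight.
  m = 0000 → c = 00000000, weight = 0.
  m = 1000 → c = 00000100, weight = 1.
  m = 0100 → c = 10110010, weight = 4.
  m = 1100 → c = 10110110, weight = 5.
  m = 0010 → c = 10100101, weight = 4.
  m = 1010 → c = 10100001, weight = 3.
  m = 0110 → c = 00010111, weight = 4.
  m = 1110 → c = 00010011, weight = 3.
  m = 0001 → c = 01001001, weight = 3.
  m = 1001 → c = 01001101, weight = 4.
  m = 0101 → c = 11111011, weight = 7.
  m = 1101 → c = 11111111, weight = 8.
  m = 0011 → c = 11101100, weight = 5.
  m = 1011 → c = 11101000, weight = 4.
  m = 0111 → c = 01011110, weight = 5.
  m = 1111 → c = 01011010, weight = 4.
Tally weights:
  weight 0: 1 codewords.
  weight 1: 1 codewords.
  weight 3: 3 codewords.
  weight 4: 6 codewords.
  weight 5: 3 codewords.
  weight 7: 1 codewords.
  weight 8: 1 codewords.
Minimum distance d = smallest w > 0 with A_w > 0 = 1.
Sanity: Σ A_w = 16 = 2^4 = 16 ✓.


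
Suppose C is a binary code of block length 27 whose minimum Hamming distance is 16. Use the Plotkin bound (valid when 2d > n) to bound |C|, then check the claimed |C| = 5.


Plotkin bound M ≤ 6; given |C| = 5 ≤ bound (satisfied).

Check applicability: 2d = 32, n = 27.
2d − n = 5 > 0, so Plotkin applies.
Compute d/(2d−n) = 16/5 ≈ 3.2000.
⌊d/(2d−n)⌋ = 3.
Plotkin bound: M ≤ 2·3 = 6.
Given |C| = 5, check: satisfied.
This |C| is below the Plotkin bound.


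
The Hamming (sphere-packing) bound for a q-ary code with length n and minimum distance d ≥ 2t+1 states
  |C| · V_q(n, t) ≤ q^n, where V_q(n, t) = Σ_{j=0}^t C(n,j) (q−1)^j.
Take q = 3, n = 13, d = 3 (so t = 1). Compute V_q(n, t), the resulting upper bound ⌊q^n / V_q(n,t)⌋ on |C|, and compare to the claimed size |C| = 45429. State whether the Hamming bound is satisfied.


V_q(n, t) = 27, q^n = 1594323, Hamming bound = 59049, |C| = 45429 ≤ bound (satisfied).

Step 1: Compute V_q(n, t) = Σ_{j=0}^1 C(n, j) (q−1)^j.
  j = 0: C(13,0)·(2)^0 = 1·1 = 1.
  j = 1: C(13,1)·(2)^1 = 13·2 = 26.
  V_q(n, t) = 1 + 26 = 27.
Step 2: q^n = 3^13 = 1594323.
Step 3: Hamming bound ⌊q^n / V_q(n,t)⌋ = ⌊1594323/27⌋ = 59049.
Step 4: Compare |C| = 45429 to 59049: satisfied.
The claimed |C| lies below the Hamming bound.


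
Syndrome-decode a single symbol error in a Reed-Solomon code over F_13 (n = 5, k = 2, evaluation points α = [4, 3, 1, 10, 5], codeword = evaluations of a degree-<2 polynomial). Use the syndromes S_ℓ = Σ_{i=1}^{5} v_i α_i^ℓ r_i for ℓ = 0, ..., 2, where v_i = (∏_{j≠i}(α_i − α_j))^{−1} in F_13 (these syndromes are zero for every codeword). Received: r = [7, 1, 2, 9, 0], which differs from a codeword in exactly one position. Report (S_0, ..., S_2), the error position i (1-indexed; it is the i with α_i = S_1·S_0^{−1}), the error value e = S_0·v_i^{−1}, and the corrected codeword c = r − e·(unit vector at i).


S = (1, 10, 9), error at position 4, error magnitude e = 5, c = [7, 1, 2, 4, 0].

Step 1: column multipliers v_i = (∏_{j≠i}(α_i − α_j))^{−1} mod 13.
  i = 1 (α = 4): (4−3)(4−1)(4−10)(4−5) = 1·3·(−6)·(−1) = 18 ≡ 5, so v_1 = 5^{−1} = 8 (mod 13).
  i = 2 (α = 3): (3−4)(3−1)(3−10)(3−5) = (−1)·2·(−7)·(−2) = −28 ≡ 11, so v_2 = 11^{−1} = 6 (mod 13).
  i = 3 (α = 1): (1−4)(1−3)(1−10)(1−5) = (−3)·(−2)·(−9)·(−4) = 216 ≡ 8, so v_3 = 8^{−1} = 5 (mod 13).
  i = 4 (α = 10): (10−4)(10−3)(10−1)(10−5) = 6·7·9·5 = 1890 ≡ 5, so v_4 = 5^{−1} = 8 (mod 13).
  i = 5 (α = 5): (5−4)(5−3)(5−1)(5−10) = 1·2·4·(−5) = −40 ≡ 12, so v_5 = 12^{−1} = 12 (mod 13).
  v = [8, 6, 5, 8, 12].
Step 2: syndromes of r = [7, 1, 2, 9, 0] (all sums mod 13).
  S_0 = Σ v_i r_i = 8·7 + 6·1 + 5·2 + 8·9 + 12·0 = 144 ≡ 1.
  S_1 = Σ v_i α_i r_i = 8·4·7 + 6·3·1 + 5·1·2 + 8·10·9 + 12·5·0 = 972 ≡ 10.
  α_i^2 mod 13 = [3, 9, 1, 9, 12].
  S_2 = Σ v_i α_i^2 r_i = 8·3·7 + 6·9·1 + 5·1·2 + 8·9·9 + 12·12·0 = 880 ≡ 9.
  S = (1, 10, 9) ≠ 0, so r is not a codeword (an error is present).
Step 3: locate the error. For a single error e at position i, S_ℓ = v_i·e·α_i^ℓ, so α_err = S_1/S_0.
  S_0^{−1} = 1^{−1} = 1 (mod 13), so α_err = 10·1 = 10 ≡ 10 = α_4. Error position i = 4.
  Consistency check: S_2/S_1 = 9·4 = 36 ≡ 10 = α_err ✓ (single-error assumption holds).
Step 4: error magnitude e = S_0/v_4 = S_0·∏_{j≠4}(α_4 − α_j) = 1·5 = 5 ≡ 5 (mod 13).
Step 5: correct position 4: c_4 = r_4 − e = 9 − 5 ≡ 4 (mod 13). Hence c = [7, 1, 2, 4, 0].
  Check: interpolating c through the α_i gives m(x) = 9 + 6·x (degree < 2) with m(α_i) = c_i for every i, so c is indeed a codeword.
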